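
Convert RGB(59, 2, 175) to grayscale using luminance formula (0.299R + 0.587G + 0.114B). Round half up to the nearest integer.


Gray = 0.299×R + 0.587×G + 0.114×B
Gray = 0.299×59 + 0.587×2 + 0.114×175
Gray = 17.641 + 1.174 + 19.950
Gray = 38.765 → round half up → 39
Gray = 39


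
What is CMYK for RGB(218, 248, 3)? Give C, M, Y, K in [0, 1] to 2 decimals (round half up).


R'=218/255≈0.8549, G'=248/255≈0.9725, B'=3/255≈0.0118
K = 1 - max(R',G',B') = 1 - 248/255 = 7/255 = 0.02745… → 0.03
(1-R'-K)/(1-K) simplifies to (max-R)/max with max = 248:
C = (248-218)/248 = 30/248 = 0.12096… → 0.12
M = (248-248)/248 = 0/248 = 0 → 0.00
Y = (248-3)/248 = 245/248 = 0.98790… → 0.99
= CMYK(0.12, 0.00, 0.99, 0.03)


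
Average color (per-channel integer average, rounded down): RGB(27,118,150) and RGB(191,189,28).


Midpoint: each channel = ⌊(C₁+C₂)/2⌋
R: ⌊(27+191)/2⌋ = 109
G: ⌊(118+189)/2⌋ = 153
B: ⌊(150+28)/2⌋ = 89
= RGB(109, 153, 89)


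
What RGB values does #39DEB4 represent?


39 → 57 (R)
DE → 222 (G)
B4 → 180 (B)
= RGB(57, 222, 180)


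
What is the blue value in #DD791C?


Color: #DD791C
R = DD = 221
G = 79 = 121
B = 1C = 28
Blue = 28


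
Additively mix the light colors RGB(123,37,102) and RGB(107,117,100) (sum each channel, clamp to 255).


Additive: each channel = min(255, C₁+C₂)
R: 123+107 = 230 → 230
G: 37+117 = 154 → 154
B: 102+100 = 202 → 202
= RGB(230, 154, 202)


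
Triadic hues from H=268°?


Triadic: equally spaced at 120° intervals
H1 = 268°
H2 = (268 + 120) mod 360 = 28°
H3 = (268 + 240) mod 360 = 148°
Triadic = 268°, 28°, 148°


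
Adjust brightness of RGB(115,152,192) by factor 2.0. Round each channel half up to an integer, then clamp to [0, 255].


Multiply each channel by 2.0, round half up, clamp to [0, 255]
R: 115×2.0 = 230
G: 152×2.0 = 304 → clamp → 255
B: 192×2.0 = 384 → clamp → 255
= RGB(230, 255, 255)


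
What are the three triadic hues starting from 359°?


Triadic: equally spaced at 120° intervals
H1 = 359°
H2 = (359 + 120) mod 360 = 119°
H3 = (359 + 240) mod 360 = 239°
Triadic = 359°, 119°, 239°


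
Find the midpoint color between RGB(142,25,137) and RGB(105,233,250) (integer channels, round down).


Midpoint: each channel = ⌊(C₁+C₂)/2⌋
R: ⌊(142+105)/2⌋ = 123
G: ⌊(25+233)/2⌋ = 129
B: ⌊(137+250)/2⌋ = 193
= RGB(123, 129, 193)


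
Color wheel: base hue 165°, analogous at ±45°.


Base hue: 165°
Left analog: (165 - 45) mod 360 = 120°
Right analog: (165 + 45) mod 360 = 210°
Analogous hues = 120° and 210°


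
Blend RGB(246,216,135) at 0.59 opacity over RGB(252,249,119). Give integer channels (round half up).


C = α×F + (1-α)×B, with 1-α = 0.41
R: 0.59×246 + 0.41×252 = 145.14 + 103.32 = 248.46 → 248
G: 0.59×216 + 0.41×249 = 127.44 + 102.09 = 229.53 → 230
B: 0.59×135 + 0.41×119 = 79.65 + 48.79 = 128.44 → 128
= RGB(248, 230, 128)


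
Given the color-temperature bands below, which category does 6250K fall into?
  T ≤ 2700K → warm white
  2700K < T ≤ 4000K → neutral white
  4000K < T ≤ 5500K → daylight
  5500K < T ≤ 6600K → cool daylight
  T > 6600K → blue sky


Temperature: 6250K
5500K < 6250K ≤ 6600K → cool daylight
Classification: cool daylight


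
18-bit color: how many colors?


Colors = 2^bits = 2^18
= 262,144 colors


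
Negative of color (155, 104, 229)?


Invert: (255-R, 255-G, 255-B)
R: 255-155 = 100
G: 255-104 = 151
B: 255-229 = 26
= RGB(100, 151, 26)


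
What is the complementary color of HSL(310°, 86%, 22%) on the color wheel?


Complement = opposite side of color wheel = hue + 180°
H' = (310 + 180) mod 360 = 130°
S and L unchanged.
= HSL(130°, 86%, 22%)


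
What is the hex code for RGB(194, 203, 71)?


R = 194 → C2 (hex)
G = 203 → CB (hex)
B = 71 → 47 (hex)
Hex = #C2CB47


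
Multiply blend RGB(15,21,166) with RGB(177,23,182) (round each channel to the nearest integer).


Multiply: C = A×B/255, rounded to nearest integer
R: 15×177/255 = 2655/255 ≈ 10.412 → 10
G: 21×23/255 = 483/255 ≈ 1.894 → 2
B: 166×182/255 = 30212/255 ≈ 118.478 → 118
= RGB(10, 2, 118)


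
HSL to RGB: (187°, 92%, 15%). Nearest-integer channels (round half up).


H=187°, S=0.92, L=0.15
C = (1-|2L-1|)×S = (1-|-0.70|)×0.92 = 0.276
H' = H/60 = 187/60 ≈ 3.1167; X = C×(1-|H' mod 2 - 1|) = 0.2438
m = L - C/2 = 0.15 - 0.138 = 0.012
Sector ⌊H'⌋ = 3 → (R',G',B') = (0.0, 0.2438, 0.276)
RGB = ((R'+m)×255, (G'+m)×255, (B'+m)×255) = (3.06, 65.229, 73.44)
Round half up → RGB(3, 65, 73)


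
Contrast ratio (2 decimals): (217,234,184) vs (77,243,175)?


Linearize each sRGB channel c=v/255: c/12.92 if c ≤ 0.04045 else ((c+0.055)/1.055)^2.4
L = 0.2126×R_lin + 0.7152×G_lin + 0.0722×B_lin
Color 1 (217,234,184):
  R=217: 217/255≈0.8510 > 0.04045 → ((0.8510+0.055)/1.055)^2.4 ≈ 0.69387
  G=234: 234/255≈0.9176 > 0.04045 → ((0.9176+0.055)/1.055)^2.4 ≈ 0.82279
  B=184: 184/255≈0.7216 > 0.04045 → ((0.7216+0.055)/1.055)^2.4 ≈ 0.47932
  L1 = 0.2126×0.69387 + 0.7152×0.82279 + 0.0722×0.47932 ≈ 0.77058
Color 2 (77,243,175):
  R=77: 77/255≈0.3020 > 0.04045 → ((0.3020+0.055)/1.055)^2.4 ≈ 0.07421
  G=243: 243/255≈0.9529 > 0.04045 → ((0.9529+0.055)/1.055)^2.4 ≈ 0.89627
  B=175: 175/255≈0.6863 > 0.04045 → ((0.6863+0.055)/1.055)^2.4 ≈ 0.42869
  L2 = 0.2126×0.07421 + 0.7152×0.89627 + 0.0722×0.42869 ≈ 0.68774
Lighter = 0.77058, Darker = 0.68774
Ratio = (L_lighter + 0.05) / (L_darker + 0.05)
Ratio = (0.77058 + 0.05) / (0.68774 + 0.05) = 0.82058 / 0.73774 ≈ 1.1123
Ratio ≈ 1.11:1


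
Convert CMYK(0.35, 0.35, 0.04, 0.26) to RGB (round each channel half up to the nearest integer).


R = 255 × (1-C) × (1-K) = 255 × 0.65 × 0.74 = 122.655 → 123
G = 255 × (1-M) × (1-K) = 255 × 0.65 × 0.74 = 122.655 → 123
B = 255 × (1-Y) × (1-K) = 255 × 0.96 × 0.74 = 181.152 → 181
= RGB(123, 123, 181)


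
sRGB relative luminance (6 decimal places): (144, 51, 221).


Linearize each channel (sRGB transfer function): c = v/255; c_lin = c/12.92 if c ≤ 0.04045, else ((c+0.055)/1.055)^2.4
  R: 144/255 ≈ 0.564706 > 0.04045 → ((0.564706+0.055)/1.055)^2.4 ≈ 0.278894
  G: 51/255 ≈ 0.200000 > 0.04045 → ((0.200000+0.055)/1.055)^2.4 ≈ 0.033105
  B: 221/255 ≈ 0.866667 > 0.04045 → ((0.866667+0.055)/1.055)^2.4 ≈ 0.723055
R_lin = 0.278894, G_lin = 0.033105, B_lin = 0.723055
L = 0.2126×R + 0.7152×G + 0.0722×B
L = 0.2126×0.278894 + 0.7152×0.033105 + 0.0722×0.723055
L ≈ 0.135174


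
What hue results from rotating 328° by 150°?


New hue = (H + rotation) mod 360
New hue = (328 + 150) mod 360
= 478 mod 360
= 118°


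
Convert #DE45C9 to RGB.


DE → 222 (R)
45 → 69 (G)
C9 → 201 (B)
= RGB(222, 69, 201)


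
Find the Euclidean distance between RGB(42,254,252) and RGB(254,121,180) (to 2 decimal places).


d = √[(R₁-R₂)² + (G₁-G₂)² + (B₁-B₂)²]
d = √[(42-254)² + (254-121)² + (252-180)²]
d = √[44944 + 17689 + 5184]
d = √67817
d ≈ 260.42


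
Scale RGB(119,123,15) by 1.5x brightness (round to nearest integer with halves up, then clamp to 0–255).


Multiply each channel by 1.5, round half up, clamp to [0, 255]
R: 119×1.5 = 178.5 → round → 179
G: 123×1.5 = 184.5 → round → 185
B: 15×1.5 = 22.5 → round → 23
= RGB(179, 185, 23)


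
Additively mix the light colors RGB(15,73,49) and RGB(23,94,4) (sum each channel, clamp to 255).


Additive: each channel = min(255, C₁+C₂)
R: 15+23 = 38 → 38
G: 73+94 = 167 → 167
B: 49+4 = 53 → 53
= RGB(38, 167, 53)


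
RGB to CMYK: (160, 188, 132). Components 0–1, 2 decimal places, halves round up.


R'=160/255≈0.6275, G'=188/255≈0.7373, B'=132/255≈0.5176
K = 1 - max(R',G',B') = 1 - 188/255 = 67/255 = 0.26274… → 0.26
(1-R'-K)/(1-K) simplifies to (max-R)/max with max = 188:
C = (188-160)/188 = 28/188 = 0.14893… → 0.15
M = (188-188)/188 = 0/188 = 0 → 0.00
Y = (188-132)/188 = 56/188 = 0.29787… → 0.30
= CMYK(0.15, 0.00, 0.30, 0.26)


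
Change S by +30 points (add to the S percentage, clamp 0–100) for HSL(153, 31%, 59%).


Original S = 31%
Adjustment = +30 percentage points
New S = 31 + (30) = 61
Clamp to [0, 100] → 61
= HSL(153°, 61%, 59%)


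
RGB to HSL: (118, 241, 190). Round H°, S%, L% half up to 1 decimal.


Normalize: R'=118/255≈0.4627, G'=241/255≈0.9451, B'=190/255≈0.7451
Max=241/255, Min=118/255, Δ=Max-Min=123/255
L = (Max+Min)/2 = (241+118)/510 = 359/510 = 0.70392… → L = 70.4%
L > 0.5 → S = Δ/(2-Max-Min) = 123/(510-241-118) = 123/151 = 0.81456… → S = 81.5%
(the 1/255 factors cancel in S and H, so raw channel differences can be used)
Max is G' → H = 60 × ((B-R)/Δ + 2) = 60 × ((190-118)/123 + 2)
  72/123 + 2 = 0.5853… + 2 = 2.5853…
  H = 60 × 2.5853… = 155.121…° → H = 155.1°
= HSL(155.1°, 81.5%, 70.4%)


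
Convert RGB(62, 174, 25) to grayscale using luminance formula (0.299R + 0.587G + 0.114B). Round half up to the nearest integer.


Gray = 0.299×R + 0.587×G + 0.114×B
Gray = 0.299×62 + 0.587×174 + 0.114×25
Gray = 18.538 + 102.138 + 2.850
Gray = 123.526 → round half up → 124
Gray = 124


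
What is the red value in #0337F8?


Color: #0337F8
R = 03 = 3
G = 37 = 55
B = F8 = 248
Red = 3


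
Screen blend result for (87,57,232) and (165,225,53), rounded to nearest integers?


Screen: C = 255 - (255-A)×(255-B)/255, rounded to nearest integer
R: 255 - (255-87)×(255-165)/255 = 255 - 15120/255 ≈ 255 - 59.294 = 195.706 → 196
G: 255 - (255-57)×(255-225)/255 = 255 - 5940/255 ≈ 255 - 23.294 = 231.706 → 232
B: 255 - (255-232)×(255-53)/255 = 255 - 4646/255 ≈ 255 - 18.220 = 236.780 → 237
= RGB(196, 232, 237)


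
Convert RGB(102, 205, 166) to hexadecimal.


R = 102 → 66 (hex)
G = 205 → CD (hex)
B = 166 → A6 (hex)
Hex = #66CDA6


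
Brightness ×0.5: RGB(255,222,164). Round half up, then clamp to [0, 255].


Multiply each channel by 0.5, round half up, clamp to [0, 255]
R: 255×0.5 = 127.5 → round → 128
G: 222×0.5 = 111
B: 164×0.5 = 82
= RGB(128, 111, 82)


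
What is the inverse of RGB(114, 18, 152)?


Invert: (255-R, 255-G, 255-B)
R: 255-114 = 141
G: 255-18 = 237
B: 255-152 = 103
= RGB(141, 237, 103)


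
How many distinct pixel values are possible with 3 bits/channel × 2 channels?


Total bits = 3 bits/channel × 2 channels = 6 bits
Distinct pixel values = 2^6
= 64 pixel values


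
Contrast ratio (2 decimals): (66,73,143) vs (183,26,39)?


Linearize each sRGB channel c=v/255: c/12.92 if c ≤ 0.04045 else ((c+0.055)/1.055)^2.4
L = 0.2126×R_lin + 0.7152×G_lin + 0.0722×B_lin
Color 1 (66,73,143):
  R=66: 66/255≈0.2588 > 0.04045 → ((0.2588+0.055)/1.055)^2.4 ≈ 0.05448
  G=73: 73/255≈0.2863 > 0.04045 → ((0.2863+0.055)/1.055)^2.4 ≈ 0.06663
  B=143: 143/255≈0.5608 > 0.04045 → ((0.5608+0.055)/1.055)^2.4 ≈ 0.27468
  L1 = 0.2126×0.05448 + 0.7152×0.06663 + 0.0722×0.27468 ≈ 0.07907
Color 2 (183,26,39):
  R=183: 183/255≈0.7176 > 0.04045 → ((0.7176+0.055)/1.055)^2.4 ≈ 0.47353
  G=26: 26/255≈0.1020 > 0.04045 → ((0.1020+0.055)/1.055)^2.4 ≈ 0.01033
  B=39: 39/255≈0.1529 > 0.04045 → ((0.1529+0.055)/1.055)^2.4 ≈ 0.02029
  L2 = 0.2126×0.47353 + 0.7152×0.01033 + 0.0722×0.02029 ≈ 0.10953
Lighter = 0.10953, Darker = 0.07907
Ratio = (L_lighter + 0.05) / (L_darker + 0.05)
Ratio = (0.10953 + 0.05) / (0.07907 + 0.05) = 0.15953 / 0.12907 ≈ 1.2360
Ratio ≈ 1.24:1


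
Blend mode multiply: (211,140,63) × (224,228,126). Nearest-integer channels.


Multiply: C = A×B/255, rounded to nearest integer
R: 211×224/255 = 47264/255 ≈ 185.349 → 185
G: 140×228/255 = 31920/255 ≈ 125.176 → 125
B: 63×126/255 = 7938/255 ≈ 31.129 → 31
= RGB(185, 125, 31)


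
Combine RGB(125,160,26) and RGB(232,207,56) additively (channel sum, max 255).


Additive: each channel = min(255, C₁+C₂)
R: 125+232 = 357 → 255
G: 160+207 = 367 → 255
B: 26+56 = 82 → 82
= RGB(255, 255, 82)


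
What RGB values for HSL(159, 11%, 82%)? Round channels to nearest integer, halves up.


H=159°, S=0.11, L=0.82
C = (1-|2L-1|)×S = (1-|0.64|)×0.11 = 0.0396
H' = H/60 = 159/60 ≈ 2.6500; X = C×(1-|H' mod 2 - 1|) = 0.02574
m = L - C/2 = 0.82 - 0.0198 = 0.8002
Sector ⌊H'⌋ = 2 → (R',G',B') = (0.0, 0.0396, 0.02574)
RGB = ((R'+m)×255, (G'+m)×255, (B'+m)×255) = (204.051, 214.149, 210.6147)
Round half up → RGB(204, 214, 211)


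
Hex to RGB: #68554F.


68 → 104 (R)
55 → 85 (G)
4F → 79 (B)
= RGB(104, 85, 79)


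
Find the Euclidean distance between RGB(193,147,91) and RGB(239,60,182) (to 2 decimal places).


d = √[(R₁-R₂)² + (G₁-G₂)² + (B₁-B₂)²]
d = √[(193-239)² + (147-60)² + (91-182)²]
d = √[2116 + 7569 + 8281]
d = √17966
d ≈ 134.04


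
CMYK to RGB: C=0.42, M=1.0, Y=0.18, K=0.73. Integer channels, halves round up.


R = 255 × (1-C) × (1-K) = 255 × 0.58 × 0.27 = 39.933 → 40
G = 255 × (1-M) × (1-K) = 255 × 0.00 × 0.27 = 0
B = 255 × (1-Y) × (1-K) = 255 × 0.82 × 0.27 = 56.457 → 56
= RGB(40, 0, 56)


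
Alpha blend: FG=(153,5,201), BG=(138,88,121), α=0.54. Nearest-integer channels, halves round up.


C = α×F + (1-α)×B, with 1-α = 0.46
R: 0.54×153 + 0.46×138 = 82.62 + 63.48 = 146.10 → 146
G: 0.54×5 + 0.46×88 = 2.70 + 40.48 = 43.18 → 43
B: 0.54×201 + 0.46×121 = 108.54 + 55.66 = 164.20 → 164
= RGB(146, 43, 164)


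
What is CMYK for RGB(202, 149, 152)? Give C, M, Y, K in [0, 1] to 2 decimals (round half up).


R'=202/255≈0.7922, G'=149/255≈0.5843, B'=152/255≈0.5961
K = 1 - max(R',G',B') = 1 - 202/255 = 53/255 = 0.20784… → 0.21
(1-R'-K)/(1-K) simplifies to (max-R)/max with max = 202:
C = (202-202)/202 = 0/202 = 0 → 0.00
M = (202-149)/202 = 53/202 = 0.26237… → 0.26
Y = (202-152)/202 = 50/202 = 0.24752… → 0.25
= CMYK(0.00, 0.26, 0.25, 0.21)


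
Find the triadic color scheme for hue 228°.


Triadic: equally spaced at 120° intervals
H1 = 228°
H2 = (228 + 120) mod 360 = 348°
H3 = (228 + 240) mod 360 = 108°
Triadic = 228°, 348°, 108°


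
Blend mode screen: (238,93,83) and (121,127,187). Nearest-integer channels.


Screen: C = 255 - (255-A)×(255-B)/255, rounded to nearest integer
R: 255 - (255-238)×(255-121)/255 = 255 - 2278/255 ≈ 255 - 8.933 = 246.067 → 246
G: 255 - (255-93)×(255-127)/255 = 255 - 20736/255 ≈ 255 - 81.318 = 173.682 → 174
B: 255 - (255-83)×(255-187)/255 = 255 - 11696/255 ≈ 255 - 45.867 = 209.133 → 209
= RGB(246, 174, 209)


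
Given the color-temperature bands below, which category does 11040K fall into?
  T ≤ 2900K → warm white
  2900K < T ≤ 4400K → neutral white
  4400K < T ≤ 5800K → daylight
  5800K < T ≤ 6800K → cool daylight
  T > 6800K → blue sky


Temperature: 11040K
11040K > 6800K → blue sky
Classification: blue sky


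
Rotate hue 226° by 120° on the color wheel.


New hue = (H + rotation) mod 360
New hue = (226 + 120) mod 360
= 346 mod 360
= 346°


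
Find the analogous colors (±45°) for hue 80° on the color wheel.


Base hue: 80°
Left analog: (80 - 45) mod 360 = 35°
Right analog: (80 + 45) mod 360 = 125°
Analogous hues = 35° and 125°


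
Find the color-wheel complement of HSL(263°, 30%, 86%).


Complement = opposite side of color wheel = hue + 180°
H' = (263 + 180) mod 360 = 83°
S and L unchanged.
= HSL(83°, 30%, 86%)


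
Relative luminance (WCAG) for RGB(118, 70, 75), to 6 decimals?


Linearize each channel (sRGB transfer function): c = v/255; c_lin = c/12.92 if c ≤ 0.04045, else ((c+0.055)/1.055)^2.4
  R: 118/255 ≈ 0.462745 > 0.04045 → ((0.462745+0.055)/1.055)^2.4 ≈ 0.181164
  G: 70/255 ≈ 0.274510 > 0.04045 → ((0.274510+0.055)/1.055)^2.4 ≈ 0.061246
  B: 75/255 ≈ 0.294118 > 0.04045 → ((0.294118+0.055)/1.055)^2.4 ≈ 0.070360
R_lin = 0.181164, G_lin = 0.061246, B_lin = 0.070360
L = 0.2126×R + 0.7152×G + 0.0722×B
L = 0.2126×0.181164 + 0.7152×0.061246 + 0.0722×0.070360
L ≈ 0.087399


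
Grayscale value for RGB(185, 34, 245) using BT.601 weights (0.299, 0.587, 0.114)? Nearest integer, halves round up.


Gray = 0.299×R + 0.587×G + 0.114×B
Gray = 0.299×185 + 0.587×34 + 0.114×245
Gray = 55.315 + 19.958 + 27.930
Gray = 103.203 → round half up → 103
Gray = 103


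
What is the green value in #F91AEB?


Color: #F91AEB
R = F9 = 249
G = 1A = 26
B = EB = 235
Green = 26


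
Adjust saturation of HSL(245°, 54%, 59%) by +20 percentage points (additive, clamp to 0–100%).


Original S = 54%
Adjustment = +20 percentage points
New S = 54 + (20) = 74
Clamp to [0, 100] → 74
= HSL(245°, 74%, 59%)


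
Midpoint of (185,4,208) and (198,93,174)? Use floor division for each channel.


Midpoint: each channel = ⌊(C₁+C₂)/2⌋
R: ⌊(185+198)/2⌋ = 191
G: ⌊(4+93)/2⌋ = 48
B: ⌊(208+174)/2⌋ = 191
= RGB(191, 48, 191)


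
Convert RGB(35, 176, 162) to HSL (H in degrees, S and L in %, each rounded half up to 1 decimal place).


Normalize: R'=35/255≈0.1373, G'=176/255≈0.6902, B'=162/255≈0.6353
Max=176/255, Min=35/255, Δ=Max-Min=141/255
L = (Max+Min)/2 = (176+35)/510 = 211/510 = 0.41372… → L = 41.4%
L ≤ 0.5 → S = Δ/(Max+Min) = 141/(176+35) = 141/211 = 0.66824… → S = 66.8%
(the 1/255 factors cancel in S and H, so raw channel differences can be used)
Max is G' → H = 60 × ((B-R)/Δ + 2) = 60 × ((162-35)/141 + 2)
  127/141 + 2 = 0.9007… + 2 = 2.9007…
  H = 60 × 2.9007… = 174.042…° → H = 174.0°
= HSL(174.0°, 66.8%, 41.4%)


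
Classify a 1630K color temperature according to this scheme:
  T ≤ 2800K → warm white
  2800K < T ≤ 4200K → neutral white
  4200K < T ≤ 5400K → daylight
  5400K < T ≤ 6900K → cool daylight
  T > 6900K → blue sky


Temperature: 1630K
1630K ≤ 2800K → warm white
Classification: warm white


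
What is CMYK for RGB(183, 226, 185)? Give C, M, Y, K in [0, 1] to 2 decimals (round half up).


R'=183/255≈0.7176, G'=226/255≈0.8863, B'=185/255≈0.7255
K = 1 - max(R',G',B') = 1 - 226/255 = 29/255 = 0.11372… → 0.11
(1-R'-K)/(1-K) simplifies to (max-R)/max with max = 226:
C = (226-183)/226 = 43/226 = 0.19026… → 0.19
M = (226-226)/226 = 0/226 = 0 → 0.00
Y = (226-185)/226 = 41/226 = 0.18141… → 0.18
= CMYK(0.19, 0.00, 0.18, 0.11)


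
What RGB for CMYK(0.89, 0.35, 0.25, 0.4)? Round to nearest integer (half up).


R = 255 × (1-C) × (1-K) = 255 × 0.11 × 0.60 = 16.83 → 17
G = 255 × (1-M) × (1-K) = 255 × 0.65 × 0.60 = 99.45 → 99
B = 255 × (1-Y) × (1-K) = 255 × 0.75 × 0.60 = 114.75 → 115
= RGB(17, 99, 115)


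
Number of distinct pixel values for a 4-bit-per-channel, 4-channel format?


Total bits = 4 bits/channel × 4 channels = 16 bits
Distinct pixel values = 2^16
= 65,536 pixel values


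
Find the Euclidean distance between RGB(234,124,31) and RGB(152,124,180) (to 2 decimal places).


d = √[(R₁-R₂)² + (G₁-G₂)² + (B₁-B₂)²]
d = √[(234-152)² + (124-124)² + (31-180)²]
d = √[6724 + 0 + 22201]
d = √28925
d ≈ 170.07


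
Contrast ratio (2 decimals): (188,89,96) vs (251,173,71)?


Linearize each sRGB channel c=v/255: c/12.92 if c ≤ 0.04045 else ((c+0.055)/1.055)^2.4
L = 0.2126×R_lin + 0.7152×G_lin + 0.0722×B_lin
Color 1 (188,89,96):
  R=188: 188/255≈0.7373 > 0.04045 → ((0.7373+0.055)/1.055)^2.4 ≈ 0.50289
  G=89: 89/255≈0.3490 > 0.04045 → ((0.3490+0.055)/1.055)^2.4 ≈ 0.09990
  B=96: 96/255≈0.3765 > 0.04045 → ((0.3765+0.055)/1.055)^2.4 ≈ 0.11697
  L1 = 0.2126×0.50289 + 0.7152×0.09990 + 0.0722×0.11697 ≈ 0.18681
Color 2 (251,173,71):
  R=251: 251/255≈0.9843 > 0.04045 → ((0.9843+0.055)/1.055)^2.4 ≈ 0.96469
  G=173: 173/255≈0.6784 > 0.04045 → ((0.6784+0.055)/1.055)^2.4 ≈ 0.41789
  B=71: 71/255≈0.2784 > 0.04045 → ((0.2784+0.055)/1.055)^2.4 ≈ 0.06301
  L2 = 0.2126×0.96469 + 0.7152×0.41789 + 0.0722×0.06301 ≈ 0.50851
Lighter = 0.50851, Darker = 0.18681
Ratio = (L_lighter + 0.05) / (L_darker + 0.05)
Ratio = (0.50851 + 0.05) / (0.18681 + 0.05) = 0.55851 / 0.23681 ≈ 2.3585
Ratio ≈ 2.36:1


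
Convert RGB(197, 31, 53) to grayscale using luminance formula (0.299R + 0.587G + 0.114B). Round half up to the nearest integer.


Gray = 0.299×R + 0.587×G + 0.114×B
Gray = 0.299×197 + 0.587×31 + 0.114×53
Gray = 58.903 + 18.197 + 6.042
Gray = 83.142 → round half up → 83
Gray = 83


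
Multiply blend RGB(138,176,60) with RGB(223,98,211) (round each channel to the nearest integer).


Multiply: C = A×B/255, rounded to nearest integer
R: 138×223/255 = 30774/255 ≈ 120.682 → 121
G: 176×98/255 = 17248/255 ≈ 67.639 → 68
B: 60×211/255 = 12660/255 ≈ 49.647 → 50
= RGB(121, 68, 50)


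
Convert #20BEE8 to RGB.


20 → 32 (R)
BE → 190 (G)
E8 → 232 (B)
= RGB(32, 190, 232)


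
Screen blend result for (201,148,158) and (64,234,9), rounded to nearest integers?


Screen: C = 255 - (255-A)×(255-B)/255, rounded to nearest integer
R: 255 - (255-201)×(255-64)/255 = 255 - 10314/255 ≈ 255 - 40.447 = 214.553 → 215
G: 255 - (255-148)×(255-234)/255 = 255 - 2247/255 ≈ 255 - 8.812 = 246.188 → 246
B: 255 - (255-158)×(255-9)/255 = 255 - 23862/255 ≈ 255 - 93.576 = 161.424 → 161
= RGB(215, 246, 161)


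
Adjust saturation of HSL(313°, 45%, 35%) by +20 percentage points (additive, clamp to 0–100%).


Original S = 45%
Adjustment = +20 percentage points
New S = 45 + (20) = 65
Clamp to [0, 100] → 65
= HSL(313°, 65%, 35%)


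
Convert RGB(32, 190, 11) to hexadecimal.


R = 32 → 20 (hex)
G = 190 → BE (hex)
B = 11 → 0B (hex)
Hex = #20BE0B


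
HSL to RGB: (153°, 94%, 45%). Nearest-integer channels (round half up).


H=153°, S=0.94, L=0.45
C = (1-|2L-1|)×S = (1-|-0.10|)×0.94 = 0.846
H' = H/60 = 153/60 ≈ 2.5500; X = C×(1-|H' mod 2 - 1|) = 0.4653
m = L - C/2 = 0.45 - 0.423 = 0.027
Sector ⌊H'⌋ = 2 → (R',G',B') = (0.0, 0.846, 0.4653)
RGB = ((R'+m)×255, (G'+m)×255, (B'+m)×255) = (6.885, 222.615, 125.5365)
Round half up → RGB(7, 223, 126)


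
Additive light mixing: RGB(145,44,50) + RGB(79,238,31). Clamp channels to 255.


Additive: each channel = min(255, C₁+C₂)
R: 145+79 = 224 → 224
G: 44+238 = 282 → 255
B: 50+31 = 81 → 81
= RGB(224, 255, 81)


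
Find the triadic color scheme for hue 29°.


Triadic: equally spaced at 120° intervals
H1 = 29°
H2 = (29 + 120) mod 360 = 149°
H3 = (29 + 240) mod 360 = 269°
Triadic = 29°, 149°, 269°


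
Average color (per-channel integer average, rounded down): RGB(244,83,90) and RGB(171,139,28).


Midpoint: each channel = ⌊(C₁+C₂)/2⌋
R: ⌊(244+171)/2⌋ = 207
G: ⌊(83+139)/2⌋ = 111
B: ⌊(90+28)/2⌋ = 59
= RGB(207, 111, 59)


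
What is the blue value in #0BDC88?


Color: #0BDC88
R = 0B = 11
G = DC = 220
B = 88 = 136
Blue = 136


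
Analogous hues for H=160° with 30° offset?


Base hue: 160°
Left analog: (160 - 30) mod 360 = 130°
Right analog: (160 + 30) mod 360 = 190°
Analogous hues = 130° and 190°


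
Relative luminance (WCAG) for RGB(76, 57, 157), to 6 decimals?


Linearize each channel (sRGB transfer function): c = v/255; c_lin = c/12.92 if c ≤ 0.04045, else ((c+0.055)/1.055)^2.4
  R: 76/255 ≈ 0.298039 > 0.04045 → ((0.298039+0.055)/1.055)^2.4 ≈ 0.072272
  G: 57/255 ≈ 0.223529 > 0.04045 → ((0.223529+0.055)/1.055)^2.4 ≈ 0.040915
  B: 157/255 ≈ 0.615686 > 0.04045 → ((0.615686+0.055)/1.055)^2.4 ≈ 0.337164
R_lin = 0.072272, G_lin = 0.040915, B_lin = 0.337164
L = 0.2126×R + 0.7152×G + 0.0722×B
L = 0.2126×0.072272 + 0.7152×0.040915 + 0.0722×0.337164
L ≈ 0.068971


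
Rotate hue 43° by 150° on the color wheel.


New hue = (H + rotation) mod 360
New hue = (43 + 150) mod 360
= 193 mod 360
= 193°


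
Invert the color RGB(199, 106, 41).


Invert: (255-R, 255-G, 255-B)
R: 255-199 = 56
G: 255-106 = 149
B: 255-41 = 214
= RGB(56, 149, 214)


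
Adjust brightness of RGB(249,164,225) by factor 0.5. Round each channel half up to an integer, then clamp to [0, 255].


Multiply each channel by 0.5, round half up, clamp to [0, 255]
R: 249×0.5 = 124.5 → round → 125
G: 164×0.5 = 82
B: 225×0.5 = 112.5 → round → 113
= RGB(125, 82, 113)


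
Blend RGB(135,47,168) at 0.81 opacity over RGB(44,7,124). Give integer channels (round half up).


C = α×F + (1-α)×B, with 1-α = 0.19
R: 0.81×135 + 0.19×44 = 109.35 + 8.36 = 117.71 → 118
G: 0.81×47 + 0.19×7 = 38.07 + 1.33 = 39.40 → 39
B: 0.81×168 + 0.19×124 = 136.08 + 23.56 = 159.64 → 160
= RGB(118, 39, 160)


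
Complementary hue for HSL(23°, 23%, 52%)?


Complement = opposite side of color wheel = hue + 180°
H' = (23 + 180) mod 360 = 203°
S and L unchanged.
= HSL(203°, 23%, 52%)


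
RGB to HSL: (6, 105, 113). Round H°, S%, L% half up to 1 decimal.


Normalize: R'=6/255≈0.0235, G'=105/255≈0.4118, B'=113/255≈0.4431
Max=113/255, Min=6/255, Δ=Max-Min=107/255
L = (Max+Min)/2 = (113+6)/510 = 119/510 = 0.23333… → L = 23.3%
L ≤ 0.5 → S = Δ/(Max+Min) = 107/(113+6) = 107/119 = 0.89915… → S = 89.9%
(the 1/255 factors cancel in S and H, so raw channel differences can be used)
Max is B' → H = 60 × ((R-G)/Δ + 4) = 60 × ((6-105)/107 + 4)
  -99/107 + 4 = -0.9252… + 4 = 3.0747…
  H = 60 × 3.0747… = 184.485…° → H = 184.5°
= HSL(184.5°, 89.9%, 23.3%)


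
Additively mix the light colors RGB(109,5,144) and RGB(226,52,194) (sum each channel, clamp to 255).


Additive: each channel = min(255, C₁+C₂)
R: 109+226 = 335 → 255
G: 5+52 = 57 → 57
B: 144+194 = 338 → 255
= RGB(255, 57, 255)


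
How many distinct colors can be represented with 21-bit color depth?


Colors = 2^bits = 2^21
= 2,097,152 colors


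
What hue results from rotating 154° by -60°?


New hue = (H + rotation) mod 360
New hue = (154 -60) mod 360
= 94 mod 360
= 94°


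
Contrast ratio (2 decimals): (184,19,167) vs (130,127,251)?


Linearize each sRGB channel c=v/255: c/12.92 if c ≤ 0.04045 else ((c+0.055)/1.055)^2.4
L = 0.2126×R_lin + 0.7152×G_lin + 0.0722×B_lin
Color 1 (184,19,167):
  R=184: 184/255≈0.7216 > 0.04045 → ((0.7216+0.055)/1.055)^2.4 ≈ 0.47932
  G=19: 19/255≈0.0745 > 0.04045 → ((0.0745+0.055)/1.055)^2.4 ≈ 0.00651
  B=167: 167/255≈0.6549 > 0.04045 → ((0.6549+0.055)/1.055)^2.4 ≈ 0.38643
  L1 = 0.2126×0.47932 + 0.7152×0.00651 + 0.0722×0.38643 ≈ 0.13446
Color 2 (130,127,251):
  R=130: 130/255≈0.5098 > 0.04045 → ((0.5098+0.055)/1.055)^2.4 ≈ 0.22323
  G=127: 127/255≈0.4980 > 0.04045 → ((0.4980+0.055)/1.055)^2.4 ≈ 0.21223
  B=251: 251/255≈0.9843 > 0.04045 → ((0.9843+0.055)/1.055)^2.4 ≈ 0.96469
  L2 = 0.2126×0.22323 + 0.7152×0.21223 + 0.0722×0.96469 ≈ 0.26890
Lighter = 0.26890, Darker = 0.13446
Ratio = (L_lighter + 0.05) / (L_darker + 0.05)
Ratio = (0.26890 + 0.05) / (0.13446 + 0.05) = 0.31890 / 0.18446 ≈ 1.7288
Ratio ≈ 1.73:1


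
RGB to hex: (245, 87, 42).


R = 245 → F5 (hex)
G = 87 → 57 (hex)
B = 42 → 2A (hex)
Hex = #F5572A


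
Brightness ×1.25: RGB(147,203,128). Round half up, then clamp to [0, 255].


Multiply each channel by 1.25, round half up, clamp to [0, 255]
R: 147×1.25 = 183.75 → round → 184
G: 203×1.25 = 253.75 → round → 254
B: 128×1.25 = 160
= RGB(184, 254, 160)


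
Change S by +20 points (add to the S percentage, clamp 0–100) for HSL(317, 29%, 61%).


Original S = 29%
Adjustment = +20 percentage points
New S = 29 + (20) = 49
Clamp to [0, 100] → 49
= HSL(317°, 49%, 61%)


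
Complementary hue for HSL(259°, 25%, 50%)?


Complement = opposite side of color wheel = hue + 180°
H' = (259 + 180) mod 360 = 79°
S and L unchanged.
= HSL(79°, 25%, 50%)


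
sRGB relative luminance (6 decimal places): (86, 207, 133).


Linearize each channel (sRGB transfer function): c = v/255; c_lin = c/12.92 if c ≤ 0.04045, else ((c+0.055)/1.055)^2.4
  R: 86/255 ≈ 0.337255 > 0.04045 → ((0.337255+0.055)/1.055)^2.4 ≈ 0.093059
  G: 207/255 ≈ 0.811765 > 0.04045 → ((0.811765+0.055)/1.055)^2.4 ≈ 0.623960
  B: 133/255 ≈ 0.521569 > 0.04045 → ((0.521569+0.055)/1.055)^2.4 ≈ 0.234551
R_lin = 0.093059, G_lin = 0.623960, B_lin = 0.234551
L = 0.2126×R + 0.7152×G + 0.0722×B
L = 0.2126×0.093059 + 0.7152×0.623960 + 0.0722×0.234551
L ≈ 0.482975


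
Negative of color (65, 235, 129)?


Invert: (255-R, 255-G, 255-B)
R: 255-65 = 190
G: 255-235 = 20
B: 255-129 = 126
= RGB(190, 20, 126)


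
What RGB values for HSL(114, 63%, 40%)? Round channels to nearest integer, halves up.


H=114°, S=0.63, L=0.40
C = (1-|2L-1|)×S = (1-|-0.20|)×0.63 = 0.504
H' = H/60 = 114/60 ≈ 1.9000; X = C×(1-|H' mod 2 - 1|) = 0.0504
m = L - C/2 = 0.40 - 0.252 = 0.148
Sector ⌊H'⌋ = 1 → (R',G',B') = (0.0504, 0.504, 0.0)
RGB = ((R'+m)×255, (G'+m)×255, (B'+m)×255) = (50.592, 166.26, 37.74)
Round half up → RGB(51, 166, 38)


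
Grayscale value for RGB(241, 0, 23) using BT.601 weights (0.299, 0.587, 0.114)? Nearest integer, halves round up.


Gray = 0.299×R + 0.587×G + 0.114×B
Gray = 0.299×241 + 0.587×0 + 0.114×23
Gray = 72.059 + 0.000 + 2.622
Gray = 74.681 → round half up → 75
Gray = 75


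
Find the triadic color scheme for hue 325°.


Triadic: equally spaced at 120° intervals
H1 = 325°
H2 = (325 + 120) mod 360 = 85°
H3 = (325 + 240) mod 360 = 205°
Triadic = 325°, 85°, 205°


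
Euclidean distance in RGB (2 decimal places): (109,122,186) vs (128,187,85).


d = √[(R₁-R₂)² + (G₁-G₂)² + (B₁-B₂)²]
d = √[(109-128)² + (122-187)² + (186-85)²]
d = √[361 + 4225 + 10201]
d = √14787
d ≈ 121.60


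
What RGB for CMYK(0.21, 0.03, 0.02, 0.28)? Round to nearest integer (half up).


R = 255 × (1-C) × (1-K) = 255 × 0.79 × 0.72 = 145.044 → 145
G = 255 × (1-M) × (1-K) = 255 × 0.97 × 0.72 = 178.092 → 178
B = 255 × (1-Y) × (1-K) = 255 × 0.98 × 0.72 = 179.928 → 180
= RGB(145, 178, 180)


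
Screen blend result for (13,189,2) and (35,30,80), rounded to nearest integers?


Screen: C = 255 - (255-A)×(255-B)/255, rounded to nearest integer
R: 255 - (255-13)×(255-35)/255 = 255 - 53240/255 ≈ 255 - 208.784 = 46.216 → 46
G: 255 - (255-189)×(255-30)/255 = 255 - 14850/255 ≈ 255 - 58.235 = 196.765 → 197
B: 255 - (255-2)×(255-80)/255 = 255 - 44275/255 ≈ 255 - 173.627 = 81.373 → 81
= RGB(46, 197, 81)


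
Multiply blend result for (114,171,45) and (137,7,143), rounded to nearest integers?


Multiply: C = A×B/255, rounded to nearest integer
R: 114×137/255 = 15618/255 ≈ 61.247 → 61
G: 171×7/255 = 1197/255 ≈ 4.694 → 5
B: 45×143/255 = 6435/255 ≈ 25.235 → 25
= RGB(61, 5, 25)


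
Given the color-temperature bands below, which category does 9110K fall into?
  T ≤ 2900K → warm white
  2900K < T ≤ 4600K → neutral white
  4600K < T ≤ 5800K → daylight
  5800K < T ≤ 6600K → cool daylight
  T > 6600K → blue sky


Temperature: 9110K
9110K > 6600K → blue sky
Classification: blue sky


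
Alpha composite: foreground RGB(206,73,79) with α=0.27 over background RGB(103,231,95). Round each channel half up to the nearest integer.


C = α×F + (1-α)×B, with 1-α = 0.73
R: 0.27×206 + 0.73×103 = 55.62 + 75.19 = 130.81 → 131
G: 0.27×73 + 0.73×231 = 19.71 + 168.63 = 188.34 → 188
B: 0.27×79 + 0.73×95 = 21.33 + 69.35 = 90.68 → 91
= RGB(131, 188, 91)


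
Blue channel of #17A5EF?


Color: #17A5EF
R = 17 = 23
G = A5 = 165
B = EF = 239
Blue = 239


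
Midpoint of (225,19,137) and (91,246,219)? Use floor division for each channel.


Midpoint: each channel = ⌊(C₁+C₂)/2⌋
R: ⌊(225+91)/2⌋ = 158
G: ⌊(19+246)/2⌋ = 132
B: ⌊(137+219)/2⌋ = 178
= RGB(158, 132, 178)


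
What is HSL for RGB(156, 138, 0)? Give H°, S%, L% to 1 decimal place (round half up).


Normalize: R'=156/255≈0.6118, G'=138/255≈0.5412, B'=0/255≈0.0000
Max=156/255, Min=0/255, Δ=Max-Min=156/255
L = (Max+Min)/2 = (156+0)/510 = 156/510 = 0.30588… → L = 30.6%
L ≤ 0.5 → S = Δ/(Max+Min) = 156/(156+0) = 156/156 = 1 → S = 100.0%
(the 1/255 factors cancel in S and H, so raw channel differences can be used)
Max is R' → H = 60 × (((G-B)/Δ) mod 6) = 60 × (((138-0)/156) mod 6)
  138/156 = 0.8846…
  H = 60 × 0.8846… = 53.076…° → H = 53.1°
= HSL(53.1°, 100.0%, 30.6%)


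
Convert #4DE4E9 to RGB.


4D → 77 (R)
E4 → 228 (G)
E9 → 233 (B)
= RGB(77, 228, 233)


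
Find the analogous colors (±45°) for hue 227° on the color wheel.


Base hue: 227°
Left analog: (227 - 45) mod 360 = 182°
Right analog: (227 + 45) mod 360 = 272°
Analogous hues = 182° and 272°


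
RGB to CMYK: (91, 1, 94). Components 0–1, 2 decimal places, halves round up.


R'=91/255≈0.3569, G'=1/255≈0.0039, B'=94/255≈0.3686
K = 1 - max(R',G',B') = 1 - 94/255 = 161/255 = 0.63137… → 0.63
(1-R'-K)/(1-K) simplifies to (max-R)/max with max = 94:
C = (94-91)/94 = 3/94 = 0.03191… → 0.03
M = (94-1)/94 = 93/94 = 0.98936… → 0.99
Y = (94-94)/94 = 0/94 = 0 → 0.00
= CMYK(0.03, 0.99, 0.00, 0.63)


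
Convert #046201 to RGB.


04 → 4 (R)
62 → 98 (G)
01 → 1 (B)
= RGB(4, 98, 1)


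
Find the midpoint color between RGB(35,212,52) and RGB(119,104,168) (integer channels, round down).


Midpoint: each channel = ⌊(C₁+C₂)/2⌋
R: ⌊(35+119)/2⌋ = 77
G: ⌊(212+104)/2⌋ = 158
B: ⌊(52+168)/2⌋ = 110
= RGB(77, 158, 110)


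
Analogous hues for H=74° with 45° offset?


Base hue: 74°
Left analog: (74 - 45) mod 360 = 29°
Right analog: (74 + 45) mod 360 = 119°
Analogous hues = 29° and 119°


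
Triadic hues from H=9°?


Triadic: equally spaced at 120° intervals
H1 = 9°
H2 = (9 + 120) mod 360 = 129°
H3 = (9 + 240) mod 360 = 249°
Triadic = 9°, 129°, 249°


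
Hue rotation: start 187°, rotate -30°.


New hue = (H + rotation) mod 360
New hue = (187 -30) mod 360
= 157 mod 360
= 157°


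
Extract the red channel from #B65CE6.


Color: #B65CE6
R = B6 = 182
G = 5C = 92
B = E6 = 230
Red = 182


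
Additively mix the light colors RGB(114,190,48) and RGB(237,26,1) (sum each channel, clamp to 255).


Additive: each channel = min(255, C₁+C₂)
R: 114+237 = 351 → 255
G: 190+26 = 216 → 216
B: 48+1 = 49 → 49
= RGB(255, 216, 49)


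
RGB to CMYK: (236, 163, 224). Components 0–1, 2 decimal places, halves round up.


R'=236/255≈0.9255, G'=163/255≈0.6392, B'=224/255≈0.8784
K = 1 - max(R',G',B') = 1 - 236/255 = 19/255 = 0.07450… → 0.07
(1-R'-K)/(1-K) simplifies to (max-R)/max with max = 236:
C = (236-236)/236 = 0/236 = 0 → 0.00
M = (236-163)/236 = 73/236 = 0.30932… → 0.31
Y = (236-224)/236 = 12/236 = 0.05084… → 0.05
= CMYK(0.00, 0.31, 0.05, 0.07)


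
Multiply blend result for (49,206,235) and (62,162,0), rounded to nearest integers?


Multiply: C = A×B/255, rounded to nearest integer
R: 49×62/255 = 3038/255 ≈ 11.914 → 12
G: 206×162/255 = 33372/255 ≈ 130.871 → 131
B: 235×0/255 = 0/255 ≈ 0.000 → 0
= RGB(12, 131, 0)


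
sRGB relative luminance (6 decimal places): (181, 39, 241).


Linearize each channel (sRGB transfer function): c = v/255; c_lin = c/12.92 if c ≤ 0.04045, else ((c+0.055)/1.055)^2.4
  R: 181/255 ≈ 0.709804 > 0.04045 → ((0.709804+0.055)/1.055)^2.4 ≈ 0.462077
  G: 39/255 ≈ 0.152941 > 0.04045 → ((0.152941+0.055)/1.055)^2.4 ≈ 0.020289
  B: 241/255 ≈ 0.945098 > 0.04045 → ((0.945098+0.055)/1.055)^2.4 ≈ 0.879622
R_lin = 0.462077, G_lin = 0.020289, B_lin = 0.879622
L = 0.2126×R + 0.7152×G + 0.0722×B
L = 0.2126×0.462077 + 0.7152×0.020289 + 0.0722×0.879622
L ≈ 0.176257


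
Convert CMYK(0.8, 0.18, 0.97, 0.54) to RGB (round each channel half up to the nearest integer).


R = 255 × (1-C) × (1-K) = 255 × 0.20 × 0.46 = 23.46 → 23
G = 255 × (1-M) × (1-K) = 255 × 0.82 × 0.46 = 96.186 → 96
B = 255 × (1-Y) × (1-K) = 255 × 0.03 × 0.46 = 3.519 → 4
= RGB(23, 96, 4)


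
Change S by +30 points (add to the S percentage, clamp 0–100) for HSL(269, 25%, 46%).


Original S = 25%
Adjustment = +30 percentage points
New S = 25 + (30) = 55
Clamp to [0, 100] → 55
= HSL(269°, 55%, 46%)


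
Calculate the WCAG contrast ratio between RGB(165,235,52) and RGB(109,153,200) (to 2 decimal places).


Linearize each sRGB channel c=v/255: c/12.92 if c ≤ 0.04045 else ((c+0.055)/1.055)^2.4
L = 0.2126×R_lin + 0.7152×G_lin + 0.0722×B_lin
Color 1 (165,235,52):
  R=165: 165/255≈0.6471 > 0.04045 → ((0.6471+0.055)/1.055)^2.4 ≈ 0.37626
  G=235: 235/255≈0.9216 > 0.04045 → ((0.9216+0.055)/1.055)^2.4 ≈ 0.83077
  B=52: 52/255≈0.2039 > 0.04045 → ((0.2039+0.055)/1.055)^2.4 ≈ 0.03434
  L1 = 0.2126×0.37626 + 0.7152×0.83077 + 0.0722×0.03434 ≈ 0.67664
Color 2 (109,153,200):
  R=109: 109/255≈0.4275 > 0.04045 → ((0.4275+0.055)/1.055)^2.4 ≈ 0.15293
  G=153: 153/255≈0.6000 > 0.04045 → ((0.6000+0.055)/1.055)^2.4 ≈ 0.31855
  B=200: 200/255≈0.7843 > 0.04045 → ((0.7843+0.055)/1.055)^2.4 ≈ 0.57758
  L2 = 0.2126×0.15293 + 0.7152×0.31855 + 0.0722×0.57758 ≈ 0.30204
Lighter = 0.67664, Darker = 0.30204
Ratio = (L_lighter + 0.05) / (L_darker + 0.05)
Ratio = (0.67664 + 0.05) / (0.30204 + 0.05) = 0.72664 / 0.35204 ≈ 2.0641
Ratio ≈ 2.06:1


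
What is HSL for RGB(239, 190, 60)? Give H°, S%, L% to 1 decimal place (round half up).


Normalize: R'=239/255≈0.9373, G'=190/255≈0.7451, B'=60/255≈0.2353
Max=239/255, Min=60/255, Δ=Max-Min=179/255
L = (Max+Min)/2 = (239+60)/510 = 299/510 = 0.58627… → L = 58.6%
L > 0.5 → S = Δ/(2-Max-Min) = 179/(510-239-60) = 179/211 = 0.84834… → S = 84.8%
(the 1/255 factors cancel in S and H, so raw channel differences can be used)
Max is R' → H = 60 × (((G-B)/Δ) mod 6) = 60 × (((190-60)/179) mod 6)
  130/179 = 0.7262…
  H = 60 × 0.7262… = 43.575…° → H = 43.6°
= HSL(43.6°, 84.8%, 58.6%)


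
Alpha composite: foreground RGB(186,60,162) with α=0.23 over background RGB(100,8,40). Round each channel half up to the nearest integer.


C = α×F + (1-α)×B, with 1-α = 0.77
R: 0.23×186 + 0.77×100 = 42.78 + 77.00 = 119.78 → 120
G: 0.23×60 + 0.77×8 = 13.80 + 6.16 = 19.96 → 20
B: 0.23×162 + 0.77×40 = 37.26 + 30.80 = 68.06 → 68
= RGB(120, 20, 68)


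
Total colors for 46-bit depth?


Colors = 2^bits = 2^46
= 70,368,744,177,664 colors


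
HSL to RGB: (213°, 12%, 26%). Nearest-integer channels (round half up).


H=213°, S=0.12, L=0.26
C = (1-|2L-1|)×S = (1-|-0.48|)×0.12 = 0.0624
H' = H/60 = 213/60 ≈ 3.5500; X = C×(1-|H' mod 2 - 1|) = 0.02808
m = L - C/2 = 0.26 - 0.0312 = 0.2288
Sector ⌊H'⌋ = 3 → (R',G',B') = (0.0, 0.02808, 0.0624)
RGB = ((R'+m)×255, (G'+m)×255, (B'+m)×255) = (58.344, 65.5044, 74.256)
Round half up → RGB(58, 66, 74)


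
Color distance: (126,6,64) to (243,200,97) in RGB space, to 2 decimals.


d = √[(R₁-R₂)² + (G₁-G₂)² + (B₁-B₂)²]
d = √[(126-243)² + (6-200)² + (64-97)²]
d = √[13689 + 37636 + 1089]
d = √52414
d ≈ 228.94


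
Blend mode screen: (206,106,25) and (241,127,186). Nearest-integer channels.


Screen: C = 255 - (255-A)×(255-B)/255, rounded to nearest integer
R: 255 - (255-206)×(255-241)/255 = 255 - 686/255 ≈ 255 - 2.690 = 252.310 → 252
G: 255 - (255-106)×(255-127)/255 = 255 - 19072/255 ≈ 255 - 74.792 = 180.208 → 180
B: 255 - (255-25)×(255-186)/255 = 255 - 15870/255 ≈ 255 - 62.235 = 192.765 → 193
= RGB(252, 180, 193)


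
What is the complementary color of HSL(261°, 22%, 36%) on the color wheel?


Complement = opposite side of color wheel = hue + 180°
H' = (261 + 180) mod 360 = 81°
S and L unchanged.
= HSL(81°, 22%, 36%)


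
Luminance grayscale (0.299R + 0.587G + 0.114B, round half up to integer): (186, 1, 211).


Gray = 0.299×R + 0.587×G + 0.114×B
Gray = 0.299×186 + 0.587×1 + 0.114×211
Gray = 55.614 + 0.587 + 24.054
Gray = 80.255 → round half up → 80
Gray = 80
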